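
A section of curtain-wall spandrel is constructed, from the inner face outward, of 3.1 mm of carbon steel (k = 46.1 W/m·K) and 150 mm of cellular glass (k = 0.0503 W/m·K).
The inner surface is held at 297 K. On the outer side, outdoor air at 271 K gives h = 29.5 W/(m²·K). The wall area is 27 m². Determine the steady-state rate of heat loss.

Q ≈ 233 W

Series thermal resistances:
R_carbon steel = L/(kA) = 0.0031/(46.1×27) = 2.491×10^-6 K/W
R_cellular glass = L/(kA) = 0.15/(0.0503×27) = 0.1104 K/W
R_outer film = 1/(h_o·A) = 1/(29.5×27) = 0.001255 K/W
R_total = 0.1117 K/W
Q = ΔT / R_total = 26 / 0.1117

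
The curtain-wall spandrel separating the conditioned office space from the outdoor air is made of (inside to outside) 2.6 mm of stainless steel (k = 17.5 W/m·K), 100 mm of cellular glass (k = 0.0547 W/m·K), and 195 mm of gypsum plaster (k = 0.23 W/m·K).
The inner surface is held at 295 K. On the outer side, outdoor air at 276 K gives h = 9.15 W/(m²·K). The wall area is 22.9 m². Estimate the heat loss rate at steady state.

Q ≈ 156 W

Thermal resistances in series:
R_stainless steel = L/(kA) = 0.0026/(17.5×22.9) = 6.488×10^-6 K/W
R_cellular glass = L/(kA) = 0.1/(0.0547×22.9) = 0.07983 K/W
R_gypsum plaster = L/(kA) = 0.195/(0.23×22.9) = 0.03702 K/W
R_outer film = 1/(h_o·A) = 1/(9.15×22.9) = 0.004772 K/W
R_total = 0.1216 K/W
Q = ΔT / R_total = 19 / 0.1216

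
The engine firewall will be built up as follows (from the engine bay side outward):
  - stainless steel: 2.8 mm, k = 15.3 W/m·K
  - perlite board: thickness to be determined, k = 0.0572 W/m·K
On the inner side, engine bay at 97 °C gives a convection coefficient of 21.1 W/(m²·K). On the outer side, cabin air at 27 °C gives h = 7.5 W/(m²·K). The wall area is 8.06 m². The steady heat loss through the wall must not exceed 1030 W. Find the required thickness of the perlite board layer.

L ≈ 21 mm

Series thermal resistances:
R_inner film = 1/(h_i·A) = 1/(21.1×8.06) = 0.00588 K/W
R_stainless steel = L/(kA) = 0.0028/(15.3×8.06) = 2.271×10^-5 K/W
R_outer film = 1/(h_o·A) = 1/(7.5×8.06) = 0.01654 K/W
Sum of the known resistances R_other = 0.02245 K/W
Required total resistance R_tot = ΔT/Q_allow = 70/1030 = 0.06796 K/W
R_perlite board = R_tot − R_other = 0.04552 K/W
L = R·k·A = 0.04552×0.0572×8.06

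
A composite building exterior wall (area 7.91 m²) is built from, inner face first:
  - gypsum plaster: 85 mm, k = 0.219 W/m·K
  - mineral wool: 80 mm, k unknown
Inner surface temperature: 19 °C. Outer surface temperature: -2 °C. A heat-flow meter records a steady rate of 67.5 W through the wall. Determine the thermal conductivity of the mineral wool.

k ≈ 0.0386 W/(m·K)

Thermal resistances in series:
R_gypsum plaster = L/(kA) = 0.085/(0.219×7.91) = 0.04907 K/W
Sum of known resistances R_other = 0.04907 K/W
Total R = ΔT/Q = 21/67.5 = 0.3111 K/W
R_mineral wool = R_total − R_other = 0.262 K/W
k = L/(R·A) = 0.08/(0.262×7.91)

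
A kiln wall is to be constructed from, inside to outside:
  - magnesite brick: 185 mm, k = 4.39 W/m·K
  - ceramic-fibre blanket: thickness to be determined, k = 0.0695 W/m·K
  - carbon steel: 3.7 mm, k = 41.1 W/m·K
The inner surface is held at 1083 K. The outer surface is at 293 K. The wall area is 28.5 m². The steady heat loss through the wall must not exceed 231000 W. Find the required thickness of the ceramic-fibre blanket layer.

L ≈ 3.84 mm

Series thermal resistances:
R_magnesite brick = L/(kA) = 0.185/(4.39×28.5) = 0.001479 K/W
R_carbon steel = L/(kA) = 0.0037/(41.1×28.5) = 3.159×10^-6 K/W
Sum of the known resistances R_other = 0.001482 K/W
Required total resistance R_tot = ΔT/Q_allow = 790/231000 = 0.00342 K/W
R_ceramic-fibre blanket = R_tot − R_other = 0.001938 K/W
L = R·k·A = 0.001938×0.0695×28.5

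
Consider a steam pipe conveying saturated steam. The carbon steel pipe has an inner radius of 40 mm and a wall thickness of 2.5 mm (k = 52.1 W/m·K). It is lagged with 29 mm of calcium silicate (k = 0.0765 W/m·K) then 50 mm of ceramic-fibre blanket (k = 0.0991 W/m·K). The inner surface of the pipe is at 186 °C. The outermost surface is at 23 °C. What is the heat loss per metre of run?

Per-layer cylindrical resistances, series-summed:
R_carbon steel pipe wall = ln(42.5/40)/(2π×52.1×1) = 1.852×10^-4 K/W
R_calcium silicate = ln(71.5/42.5)/(2π×0.0765×1) = 1.082 K/W
R_ceramic-fibre blanket = ln(121.5/71.5)/(2π×0.0991×1) = 0.8515 K/W
R_total = 1.934 K/W
Q = ΔT/R_total = 163/1.934

q′ ≈ 84.3 W/m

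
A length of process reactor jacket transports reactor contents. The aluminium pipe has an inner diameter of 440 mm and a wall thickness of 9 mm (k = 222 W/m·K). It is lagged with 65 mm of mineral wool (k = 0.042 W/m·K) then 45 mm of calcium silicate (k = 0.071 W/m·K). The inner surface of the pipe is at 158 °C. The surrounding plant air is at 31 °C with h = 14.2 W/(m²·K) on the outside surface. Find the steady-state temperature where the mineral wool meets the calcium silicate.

T ≈ 65.4 °C

Cylindrical conduction, so R = ln(r₂/r₁)/(2πkL) per layer, in series:
R_aluminium pipe wall = ln(229/220)/(2π×222×1) = 2.874×10^-5 K/W
R_mineral wool = ln(294/229)/(2π×0.042×1) = 0.9468 K/W
R_calcium silicate = ln(339/294)/(2π×0.071×1) = 0.3193 K/W
R_outer film = 1/(h_o·2πr_oL) = 1/(14.2×2π×0.339×1) = 0.03306 K/W
R_total = 1.299 K/W
Q = ΔT/R_total = 127/1.299
Q = 97.8 W/m
T_interface = T_inner − Q·ΣR(inner→interface) = 158 − 97.8×0.9468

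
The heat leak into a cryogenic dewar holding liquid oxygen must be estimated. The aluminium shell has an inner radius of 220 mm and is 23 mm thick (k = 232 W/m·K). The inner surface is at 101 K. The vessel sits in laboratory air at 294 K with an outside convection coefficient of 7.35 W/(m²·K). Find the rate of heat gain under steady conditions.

Q ≈ 1050 W

For a spherical shell R = (1/r₁ − 1/r₂)/(4πk); film R = 1/(h·4πr²). In series:
R_aluminium shell = (1/0.22 − 1/0.243)/(4π×232) = 1.476×10^-4 K/W
R_outer film = 1/(h·4πr_o²) = 1/(7.35×4π×0.243²) = 0.1834 K/W
R_total = 0.1835 K/W
Q = ΔT/R_total = 193/0.1835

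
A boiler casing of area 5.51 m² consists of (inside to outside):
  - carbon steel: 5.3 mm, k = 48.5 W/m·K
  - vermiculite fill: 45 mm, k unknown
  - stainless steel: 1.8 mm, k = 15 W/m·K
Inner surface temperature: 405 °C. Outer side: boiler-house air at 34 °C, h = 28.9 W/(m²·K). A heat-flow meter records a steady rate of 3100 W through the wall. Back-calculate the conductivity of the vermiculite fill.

Model the wall as resistances in series:
R_carbon steel = L/(kA) = 0.0053/(48.5×5.51) = 1.983×10^-5 K/W
R_stainless steel = L/(kA) = 0.0018/(15×5.51) = 2.178×10^-5 K/W
R_outer film = 1/(h_o·A) = 1/(28.9×5.51) = 0.00628 K/W
Sum of known resistances R_other = 0.006321 K/W
Total R = ΔT/Q = 371/3100 = 0.1197 K/W
R_vermiculite fill = R_total − R_other = 0.1134 K/W
k = L/(R·A) = 0.045/(0.1134×5.51)

k ≈ 0.072 W/(m·K)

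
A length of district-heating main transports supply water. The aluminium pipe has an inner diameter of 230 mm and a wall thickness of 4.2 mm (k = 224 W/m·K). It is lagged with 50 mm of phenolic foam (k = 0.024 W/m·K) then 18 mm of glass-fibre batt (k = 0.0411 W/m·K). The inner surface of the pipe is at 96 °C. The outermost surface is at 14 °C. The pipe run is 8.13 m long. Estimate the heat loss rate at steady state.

Per-layer cylindrical resistances, series-summed:
R_aluminium pipe wall = ln(119.2/115)/(2π×224×8.13) = 3.135×10^-6 K/W
R_phenolic foam = ln(169.2/119.2)/(2π×0.024×8.13) = 0.2857 K/W
R_glass-fibre batt = ln(187.2/169.2)/(2π×0.0411×8.13) = 0.04815 K/W
R_total = 0.3339 K/W
Q = ΔT/R_total = 82/0.3339

Q ≈ 246 W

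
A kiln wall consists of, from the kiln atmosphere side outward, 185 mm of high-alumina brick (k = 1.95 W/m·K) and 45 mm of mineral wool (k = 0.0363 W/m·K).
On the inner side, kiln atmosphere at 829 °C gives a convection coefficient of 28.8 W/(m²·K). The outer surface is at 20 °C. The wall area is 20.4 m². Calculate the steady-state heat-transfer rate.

Q ≈ 12100 W

Treating each layer as a thermal resistance in series:
R_inner film = 1/(h_i·A) = 1/(28.8×20.4) = 0.001702 K/W
R_high-alumina brick = L/(kA) = 0.185/(1.95×20.4) = 0.004651 K/W
R_mineral wool = L/(kA) = 0.045/(0.0363×20.4) = 0.06077 K/W
R_total = 0.06712 K/W
Q = ΔT / R_total = 809 / 0.06712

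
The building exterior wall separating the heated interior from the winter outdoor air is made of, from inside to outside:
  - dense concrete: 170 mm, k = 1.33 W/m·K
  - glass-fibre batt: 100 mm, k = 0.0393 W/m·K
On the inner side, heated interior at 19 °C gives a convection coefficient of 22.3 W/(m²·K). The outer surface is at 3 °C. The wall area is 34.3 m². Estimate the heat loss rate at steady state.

Thermal resistances in series:
R_inner film = 1/(h_i·A) = 1/(22.3×34.3) = 0.001307 K/W
R_dense concrete = L/(kA) = 0.17/(1.33×34.3) = 0.003727 K/W
R_glass-fibre batt = L/(kA) = 0.1/(0.0393×34.3) = 0.07418 K/W
R_total = 0.07922 K/W
Q = ΔT / R_total = 16 / 0.07922

Q ≈ 202 W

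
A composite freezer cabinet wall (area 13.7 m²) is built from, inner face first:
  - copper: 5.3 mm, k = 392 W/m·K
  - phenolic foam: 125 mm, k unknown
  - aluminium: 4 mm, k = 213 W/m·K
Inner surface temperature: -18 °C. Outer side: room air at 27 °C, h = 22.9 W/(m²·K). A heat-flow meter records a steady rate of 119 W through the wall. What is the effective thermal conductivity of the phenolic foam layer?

Thermal resistances in series:
R_copper = L/(kA) = 0.0053/(392×13.7) = 9.869×10^-7 K/W
R_aluminium = L/(kA) = 0.004/(213×13.7) = 1.371×10^-6 K/W
R_outer film = 1/(h_o·A) = 1/(22.9×13.7) = 0.003187 K/W
Sum of known resistances R_other = 0.00319 K/W
Total R = ΔT/Q = 45/119 = 0.3782 K/W
R_phenolic foam = R_total − R_other = 0.375 K/W
k = L/(R·A) = 0.125/(0.375×13.7)

k ≈ 0.0243 W/(m·K)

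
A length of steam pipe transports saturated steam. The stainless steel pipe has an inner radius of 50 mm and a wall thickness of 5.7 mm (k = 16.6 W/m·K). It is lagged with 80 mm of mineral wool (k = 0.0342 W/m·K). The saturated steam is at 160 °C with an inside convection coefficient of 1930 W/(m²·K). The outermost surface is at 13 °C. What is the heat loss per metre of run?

q′ ≈ 35.5 W/m

Radial resistances (cylindrical: R_cond = ln(r_o/r_i)/(2πkL), R_conv = 1/(h·2πrL)):
R_inner film = 1/(h_i·2πr₁L) = 1/(1930×2π×0.05×1) = 0.001649 K/W
R_stainless steel pipe wall = ln(55.7/50)/(2π×16.6×1) = 0.001035 K/W
R_mineral wool = ln(135.7/55.7)/(2π×0.0342×1) = 4.144 K/W
R_total = 4.147 K/W
Q = ΔT/R_total = 147/4.147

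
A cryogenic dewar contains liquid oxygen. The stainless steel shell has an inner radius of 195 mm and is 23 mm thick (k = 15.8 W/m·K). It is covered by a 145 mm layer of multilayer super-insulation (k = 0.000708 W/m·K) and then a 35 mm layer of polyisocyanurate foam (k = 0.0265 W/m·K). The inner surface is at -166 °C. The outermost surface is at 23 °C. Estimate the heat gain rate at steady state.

Q ≈ 0.914 W

Radial (spherical) resistances in series:
R_stainless steel shell = (1/0.195 − 1/0.218)/(4π×15.8) = 0.002725 K/W
R_multilayer super-insulation = (1/0.218 − 1/0.363)/(4π×0.000708) = 205.9 K/W
R_polyisocyanurate foam = (1/0.363 − 1/0.398)/(4π×0.0265) = 0.7275 K/W
R_total = 206.7 K/W
Q = ΔT/R_total = 189/206.7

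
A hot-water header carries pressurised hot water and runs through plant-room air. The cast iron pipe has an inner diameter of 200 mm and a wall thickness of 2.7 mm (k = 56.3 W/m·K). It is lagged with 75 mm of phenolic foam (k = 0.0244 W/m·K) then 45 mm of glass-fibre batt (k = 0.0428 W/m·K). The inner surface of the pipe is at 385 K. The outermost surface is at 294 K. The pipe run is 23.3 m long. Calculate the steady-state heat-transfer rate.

Q ≈ 480 W

Radial resistances (cylindrical: R_cond = ln(r_o/r_i)/(2πkL), R_conv = 1/(h·2πrL)):
R_cast iron pipe wall = ln(102.7/100)/(2π×56.3×23.3) = 3.232×10^-6 K/W
R_phenolic foam = ln(177.7/102.7)/(2π×0.0244×23.3) = 0.1535 K/W
R_glass-fibre batt = ln(222.7/177.7)/(2π×0.0428×23.3) = 0.03603 K/W
R_total = 0.1895 K/W
Q = ΔT/R_total = 91/0.1895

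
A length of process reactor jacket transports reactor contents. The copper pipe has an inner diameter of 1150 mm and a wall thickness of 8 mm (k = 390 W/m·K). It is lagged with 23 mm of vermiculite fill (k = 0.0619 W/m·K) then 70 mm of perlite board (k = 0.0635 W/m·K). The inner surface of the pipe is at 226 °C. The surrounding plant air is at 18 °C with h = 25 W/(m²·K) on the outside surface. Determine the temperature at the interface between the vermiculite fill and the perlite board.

T ≈ 172 °C

Per-layer cylindrical resistances, series-summed:
R_copper pipe wall = ln(583/575)/(2π×390×1) = 5.639×10^-6 K/W
R_vermiculite fill = ln(606/583)/(2π×0.0619×1) = 0.09949 K/W
R_perlite board = ln(676/606)/(2π×0.0635×1) = 0.274 K/W
R_outer film = 1/(h_o·2πr_oL) = 1/(25×2π×0.676×1) = 0.009417 K/W
R_total = 0.3829 K/W
Q = ΔT/R_total = 208/0.3829
Q = 543 W/m
T_interface = T_inner − Q·ΣR(inner→interface) = 226 − 543×0.09949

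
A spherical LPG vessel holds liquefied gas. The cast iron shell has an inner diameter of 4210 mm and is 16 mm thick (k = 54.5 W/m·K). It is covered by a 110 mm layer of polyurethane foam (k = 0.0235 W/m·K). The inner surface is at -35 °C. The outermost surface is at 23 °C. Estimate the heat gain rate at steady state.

Q ≈ 737 W

Spherical conduction: R = (1/r_in − 1/r_out)/(4πk) per layer; series-sum.
R_cast iron shell = (1/2.105 − 1/2.121)/(4π×54.5) = 5.233×10^-6 K/W
R_polyurethane foam = (1/2.121 − 1/2.231)/(4π×0.0235) = 0.07872 K/W
R_total = 0.07872 K/W
Q = ΔT/R_total = 58/0.07872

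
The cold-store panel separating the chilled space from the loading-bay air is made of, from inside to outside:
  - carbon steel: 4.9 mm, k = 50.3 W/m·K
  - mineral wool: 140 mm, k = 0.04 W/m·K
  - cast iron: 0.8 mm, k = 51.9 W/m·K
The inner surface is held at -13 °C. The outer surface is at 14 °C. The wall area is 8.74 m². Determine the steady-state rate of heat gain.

Thermal resistances in series:
R_carbon steel = L/(kA) = 0.0049/(50.3×8.74) = 1.115×10^-5 K/W
R_mineral wool = L/(kA) = 0.14/(0.04×8.74) = 0.4005 K/W
R_cast iron = L/(kA) = 0.0008/(51.9×8.74) = 1.764×10^-6 K/W
R_total = 0.4005 K/W
Q = ΔT / R_total = 27 / 0.4005

Q ≈ 67.4 W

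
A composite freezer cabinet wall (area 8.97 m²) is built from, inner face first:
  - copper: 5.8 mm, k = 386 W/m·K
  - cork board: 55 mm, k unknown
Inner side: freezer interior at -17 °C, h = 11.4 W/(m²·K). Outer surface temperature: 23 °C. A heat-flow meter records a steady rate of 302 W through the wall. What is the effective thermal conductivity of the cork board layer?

k ≈ 0.05 W/(m·K)

Using the resistance-network approach (series):
R_inner film = 1/(h_i·A) = 1/(11.4×8.97) = 0.009779 K/W
R_copper = L/(kA) = 0.0058/(386×8.97) = 1.675×10^-6 K/W
Sum of known resistances R_other = 0.009781 K/W
Total R = ΔT/Q = 40/302 = 0.1325 K/W
R_cork board = R_total − R_other = 0.1227 K/W
k = L/(R·A) = 0.055/(0.1227×8.97)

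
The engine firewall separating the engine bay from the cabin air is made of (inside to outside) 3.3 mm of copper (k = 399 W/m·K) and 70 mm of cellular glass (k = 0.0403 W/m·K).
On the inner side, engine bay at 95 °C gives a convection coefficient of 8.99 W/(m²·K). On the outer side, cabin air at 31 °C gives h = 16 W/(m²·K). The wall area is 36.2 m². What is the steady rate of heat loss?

Q ≈ 1210 W

Series thermal resistances:
R_inner film = 1/(h_i·A) = 1/(8.99×36.2) = 0.003073 K/W
R_copper = L/(kA) = 0.0033/(399×36.2) = 2.285×10^-7 K/W
R_cellular glass = L/(kA) = 0.07/(0.0403×36.2) = 0.04798 K/W
R_outer film = 1/(h_o·A) = 1/(16×36.2) = 0.001727 K/W
R_total = 0.05278 K/W
Q = ΔT / R_total = 64 / 0.05278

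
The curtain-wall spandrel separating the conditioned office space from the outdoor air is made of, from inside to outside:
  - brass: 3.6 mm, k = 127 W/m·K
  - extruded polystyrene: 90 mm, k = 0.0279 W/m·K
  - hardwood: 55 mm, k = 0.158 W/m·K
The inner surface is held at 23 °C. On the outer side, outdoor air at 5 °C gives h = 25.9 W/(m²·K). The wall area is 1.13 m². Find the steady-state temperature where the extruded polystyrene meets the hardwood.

T ≈ 6.93 °C

Thermal resistances in series:
R_brass = L/(kA) = 0.0036/(127×1.13) = 2.509×10^-5 K/W
R_extruded polystyrene = L/(kA) = 0.09/(0.0279×1.13) = 2.855 K/W
R_hardwood = L/(kA) = 0.055/(0.158×1.13) = 0.3081 K/W
R_outer film = 1/(h_o·A) = 1/(25.9×1.13) = 0.03417 K/W
R_total = 3.197 K/W;  Q = ΔT/R_total = 18/3.197 = 5.63 W
T_interface = T_inner − Q·ΣR(inner→interface) = 23 − 5.63×2.855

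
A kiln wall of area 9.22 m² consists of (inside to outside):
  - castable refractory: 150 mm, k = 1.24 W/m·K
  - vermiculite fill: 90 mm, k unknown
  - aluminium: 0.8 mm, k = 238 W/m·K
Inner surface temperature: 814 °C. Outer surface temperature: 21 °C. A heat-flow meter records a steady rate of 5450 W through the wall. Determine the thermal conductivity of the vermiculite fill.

k ≈ 0.0737 W/(m·K)

Series thermal resistances:
R_castable refractory = L/(kA) = 0.15/(1.24×9.22) = 0.01312 K/W
R_aluminium = L/(kA) = 0.0008/(238×9.22) = 3.646×10^-7 K/W
Sum of known resistances R_other = 0.01312 K/W
Total R = ΔT/Q = 793/5450 = 0.1455 K/W
R_vermiculite fill = R_total − R_other = 0.1324 K/W
k = L/(R·A) = 0.09/(0.1324×9.22)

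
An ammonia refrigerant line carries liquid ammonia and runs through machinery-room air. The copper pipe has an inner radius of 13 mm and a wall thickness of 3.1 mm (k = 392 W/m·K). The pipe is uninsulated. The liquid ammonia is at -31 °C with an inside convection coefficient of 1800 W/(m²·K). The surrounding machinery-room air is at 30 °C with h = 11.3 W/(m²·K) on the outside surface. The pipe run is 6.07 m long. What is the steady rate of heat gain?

Q ≈ 420 W

Treating each annulus and film as a series resistance:
R_inner film = 1/(h_i·2πr₁L) = 1/(1800×2π×0.013×6.07) = 0.001121 K/W
R_copper pipe wall = ln(16.1/13)/(2π×392×6.07) = 1.431×10^-5 K/W
R_outer film = 1/(h_o·2πr_oL) = 1/(11.3×2π×0.0161×6.07) = 0.1441 K/W
R_total = 0.1453 K/W
Q = ΔT/R_total = 61/0.1453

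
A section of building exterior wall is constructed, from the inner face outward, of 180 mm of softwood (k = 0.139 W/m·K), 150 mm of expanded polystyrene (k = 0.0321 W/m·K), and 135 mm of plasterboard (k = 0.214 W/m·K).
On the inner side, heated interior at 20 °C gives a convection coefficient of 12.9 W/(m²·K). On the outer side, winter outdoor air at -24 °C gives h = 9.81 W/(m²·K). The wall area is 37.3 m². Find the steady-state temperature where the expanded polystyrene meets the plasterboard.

T ≈ -19.2 °C

Model the wall as resistances in series:
R_inner film = 1/(h_i·A) = 1/(12.9×37.3) = 0.002078 K/W
R_softwood = L/(kA) = 0.18/(0.139×37.3) = 0.03472 K/W
R_expanded polystyrene = L/(kA) = 0.15/(0.0321×37.3) = 0.1253 K/W
R_plasterboard = L/(kA) = 0.135/(0.214×37.3) = 0.01691 K/W
R_outer film = 1/(h_o·A) = 1/(9.81×37.3) = 0.002733 K/W
R_total = 0.1817 K/W;  Q = ΔT/R_total = 44/0.1817 = 242.1 W
T_interface = T_inner − Q·ΣR(inner→interface) = 20 − 242×0.1621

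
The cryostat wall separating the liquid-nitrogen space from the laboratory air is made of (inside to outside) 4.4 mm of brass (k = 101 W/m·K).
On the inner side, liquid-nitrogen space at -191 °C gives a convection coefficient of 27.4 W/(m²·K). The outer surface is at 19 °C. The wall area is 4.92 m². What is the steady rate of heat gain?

Thermal resistances in series:
R_inner film = 1/(h_i·A) = 1/(27.4×4.92) = 0.007418 K/W
R_brass = L/(kA) = 0.0044/(101×4.92) = 8.855×10^-6 K/W
R_total = 0.007427 K/W
Q = ΔT / R_total = 210 / 0.007427

Q ≈ 28300 W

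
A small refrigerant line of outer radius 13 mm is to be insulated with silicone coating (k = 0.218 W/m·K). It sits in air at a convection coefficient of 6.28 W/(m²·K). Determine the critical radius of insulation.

r_cr ≈ 34.7 mm

For a cylinder r_cr = k/h = 0.218/6.28
r_cr = 34.7 mm; since the bare radius (13 mm) is below r_cr, adding a thin layer of insulation will *increase* heat loss.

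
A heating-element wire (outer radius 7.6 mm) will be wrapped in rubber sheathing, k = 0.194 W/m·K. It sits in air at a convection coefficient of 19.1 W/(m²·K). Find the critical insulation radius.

For a cylinder r_cr = k/h = 0.194/19.1
r_cr = 10.2 mm; since the bare radius (7.6 mm) is below r_cr, adding a thin layer of insulation will *increase* heat loss.

r_cr ≈ 10.2 mm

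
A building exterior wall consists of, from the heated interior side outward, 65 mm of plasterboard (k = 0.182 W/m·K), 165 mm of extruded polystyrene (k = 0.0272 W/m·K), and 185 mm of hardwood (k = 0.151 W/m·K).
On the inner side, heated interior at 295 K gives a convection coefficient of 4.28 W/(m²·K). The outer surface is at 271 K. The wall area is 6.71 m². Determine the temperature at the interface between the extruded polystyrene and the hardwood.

T ≈ 275 K

Treating each layer as a thermal resistance in series:
R_inner film = 1/(h_i·A) = 1/(4.28×6.71) = 0.03482 K/W
R_plasterboard = L/(kA) = 0.065/(0.182×6.71) = 0.05323 K/W
R_extruded polystyrene = L/(kA) = 0.165/(0.0272×6.71) = 0.9041 K/W
R_hardwood = L/(kA) = 0.185/(0.151×6.71) = 0.1826 K/W
R_total = 1.175 K/W;  Q = ΔT/R_total = 24/1.175 = 20.43 W
T_interface = T_inner − Q·ΣR(inner→interface) = 295 − 20.4×0.9921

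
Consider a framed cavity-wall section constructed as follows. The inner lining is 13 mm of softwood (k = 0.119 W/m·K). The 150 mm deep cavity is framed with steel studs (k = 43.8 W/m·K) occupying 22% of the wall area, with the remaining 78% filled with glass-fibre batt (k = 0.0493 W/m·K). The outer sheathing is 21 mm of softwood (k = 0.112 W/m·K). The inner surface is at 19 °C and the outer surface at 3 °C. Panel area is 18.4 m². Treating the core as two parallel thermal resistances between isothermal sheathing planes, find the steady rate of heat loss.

Q ≈ 943 W

Sheathing layers in series; stud and cavity paths in parallel between them.
R_inner = 0.013/(0.119×18.4) = 0.005937 K/W
R_stud  = 0.15/(43.8×0.22×18.4) = 8.46×10^-4 K/W
R_cav   = 0.15/(0.0493×0.78×18.4) = 0.212 K/W
1/R_core = 1/R_stud + 1/R_cav → R_core = 8.426×10^-4 K/W
R_outer = 0.021/(0.112×18.4) = 0.01019 K/W
R_total = 0.01697 K/W
Q = ΔT/R_total = 16/0.01697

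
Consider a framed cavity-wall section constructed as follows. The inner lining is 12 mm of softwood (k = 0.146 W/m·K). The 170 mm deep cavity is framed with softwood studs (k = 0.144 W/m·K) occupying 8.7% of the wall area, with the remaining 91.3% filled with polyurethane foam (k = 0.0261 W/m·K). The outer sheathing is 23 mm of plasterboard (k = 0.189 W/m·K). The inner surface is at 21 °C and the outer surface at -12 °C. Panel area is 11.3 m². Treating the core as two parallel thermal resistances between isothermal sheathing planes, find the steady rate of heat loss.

Q ≈ 76.4 W

Sheathing layers in series; stud and cavity paths in parallel between them.
R_inner = 0.012/(0.146×11.3) = 0.007274 K/W
R_stud  = 0.17/(0.144×0.087×11.3) = 1.201 K/W
R_cav   = 0.17/(0.0261×0.913×11.3) = 0.6313 K/W
1/R_core = 1/R_stud + 1/R_cav → R_core = 0.4138 K/W
R_outer = 0.023/(0.189×11.3) = 0.01077 K/W
R_total = 0.4318 K/W
Q = ΔT/R_total = 33/0.4318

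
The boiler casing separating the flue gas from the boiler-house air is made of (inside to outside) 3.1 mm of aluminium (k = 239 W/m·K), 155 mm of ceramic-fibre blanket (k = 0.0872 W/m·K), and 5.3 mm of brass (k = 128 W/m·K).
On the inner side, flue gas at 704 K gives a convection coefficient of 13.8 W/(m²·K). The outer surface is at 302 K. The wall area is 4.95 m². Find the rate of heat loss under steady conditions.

Using the resistance-network approach (series):
R_inner film = 1/(h_i·A) = 1/(13.8×4.95) = 0.01464 K/W
R_aluminium = L/(kA) = 0.0031/(239×4.95) = 2.62×10^-6 K/W
R_ceramic-fibre blanket = L/(kA) = 0.155/(0.0872×4.95) = 0.3591 K/W
R_brass = L/(kA) = 0.0053/(128×4.95) = 8.365×10^-6 K/W
R_total = 0.3737 K/W
Q = ΔT / R_total = 402 / 0.3737

Q ≈ 1080 W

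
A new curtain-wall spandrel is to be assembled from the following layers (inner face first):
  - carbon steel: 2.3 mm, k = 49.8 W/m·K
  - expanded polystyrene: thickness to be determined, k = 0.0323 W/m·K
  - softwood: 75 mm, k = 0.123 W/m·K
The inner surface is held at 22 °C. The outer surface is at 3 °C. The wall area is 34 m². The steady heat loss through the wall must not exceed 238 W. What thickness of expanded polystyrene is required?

L ≈ 68 mm

Series thermal resistances:
R_carbon steel = L/(kA) = 0.0023/(49.8×34) = 1.358×10^-6 K/W
R_softwood = L/(kA) = 0.075/(0.123×34) = 0.01793 K/W
Sum of the known resistances R_other = 0.01794 K/W
Required total resistance R_tot = ΔT/Q_allow = 19/238 = 0.07983 K/W
R_expanded polystyrene = R_tot − R_other = 0.0619 K/W
L = R·k·A = 0.0619×0.0323×34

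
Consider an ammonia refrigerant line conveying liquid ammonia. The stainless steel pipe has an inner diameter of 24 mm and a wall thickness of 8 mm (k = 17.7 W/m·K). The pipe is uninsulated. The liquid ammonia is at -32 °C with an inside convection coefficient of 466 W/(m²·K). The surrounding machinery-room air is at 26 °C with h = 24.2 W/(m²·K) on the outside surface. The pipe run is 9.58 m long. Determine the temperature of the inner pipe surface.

Treating each annulus and film as a series resistance:
R_inner film = 1/(h_i·2πr₁L) = 1/(466×2π×0.012×9.58) = 0.002971 K/W
R_stainless steel pipe wall = ln(20/12)/(2π×17.7×9.58) = 4.795×10^-4 K/W
R_outer film = 1/(h_o·2πr_oL) = 1/(24.2×2π×0.02×9.58) = 0.03432 K/W
R_total = 0.03778 K/W
Q = ΔT/R_total = 58/0.03778
Q = 1540 W
T_interface = T_inner + Q·ΣR(inner→interface) = -32 + 1540×0.002971

T ≈ -27.4 °C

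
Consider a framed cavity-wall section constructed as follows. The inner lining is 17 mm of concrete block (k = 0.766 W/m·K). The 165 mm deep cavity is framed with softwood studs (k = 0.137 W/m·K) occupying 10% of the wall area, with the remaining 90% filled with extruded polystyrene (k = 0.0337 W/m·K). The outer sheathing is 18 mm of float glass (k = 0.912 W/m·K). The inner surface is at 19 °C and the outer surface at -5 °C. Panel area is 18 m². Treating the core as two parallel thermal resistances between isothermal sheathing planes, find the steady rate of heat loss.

Sheathing layers in series; stud and cavity paths in parallel between them.
R_inner = 0.017/(0.766×18) = 0.001233 K/W
R_stud  = 0.165/(0.137×0.1×18) = 0.6691 K/W
R_cav   = 0.165/(0.0337×0.9×18) = 0.3022 K/W
1/R_core = 1/R_stud + 1/R_cav → R_core = 0.2082 K/W
R_outer = 0.018/(0.912×18) = 0.001096 K/W
R_total = 0.2105 K/W
Q = ΔT/R_total = 24/0.2105

Q ≈ 114 W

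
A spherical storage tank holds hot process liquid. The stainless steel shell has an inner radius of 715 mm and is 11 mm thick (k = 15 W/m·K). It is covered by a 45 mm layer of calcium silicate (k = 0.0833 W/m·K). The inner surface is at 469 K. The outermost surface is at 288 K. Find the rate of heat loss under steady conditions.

Q ≈ 2350 W

Each spherical layer contributes R = (1/r_i − 1/r_o)/(4πk):
R_stainless steel shell = (1/0.715 − 1/0.726)/(4π×15) = 1.124×10^-4 K/W
R_calcium silicate = (1/0.726 − 1/0.771)/(4π×0.0833) = 0.0768 K/W
R_total = 0.07691 K/W
Q = ΔT/R_total = 181/0.07691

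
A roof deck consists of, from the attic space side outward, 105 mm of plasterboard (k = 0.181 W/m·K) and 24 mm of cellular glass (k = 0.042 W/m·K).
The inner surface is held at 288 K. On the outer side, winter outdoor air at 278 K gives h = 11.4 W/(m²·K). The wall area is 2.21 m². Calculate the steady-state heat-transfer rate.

Treating each layer as a thermal resistance in series:
R_plasterboard = L/(kA) = 0.105/(0.181×2.21) = 0.2625 K/W
R_cellular glass = L/(kA) = 0.024/(0.042×2.21) = 0.2586 K/W
R_outer film = 1/(h_o·A) = 1/(11.4×2.21) = 0.03969 K/W
R_total = 0.5608 K/W
Q = ΔT / R_total = 10 / 0.5608

Q ≈ 17.8 W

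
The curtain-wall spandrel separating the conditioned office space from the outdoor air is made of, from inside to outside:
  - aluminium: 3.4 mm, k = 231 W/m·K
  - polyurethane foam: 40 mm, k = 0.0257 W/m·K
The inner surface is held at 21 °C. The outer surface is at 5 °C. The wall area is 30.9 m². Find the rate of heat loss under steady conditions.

Model the wall as resistances in series:
R_aluminium = L/(kA) = 0.0034/(231×30.9) = 4.763×10^-7 K/W
R_polyurethane foam = L/(kA) = 0.04/(0.0257×30.9) = 0.05037 K/W
R_total = 0.05037 K/W
Q = ΔT / R_total = 16 / 0.05037

Q ≈ 318 W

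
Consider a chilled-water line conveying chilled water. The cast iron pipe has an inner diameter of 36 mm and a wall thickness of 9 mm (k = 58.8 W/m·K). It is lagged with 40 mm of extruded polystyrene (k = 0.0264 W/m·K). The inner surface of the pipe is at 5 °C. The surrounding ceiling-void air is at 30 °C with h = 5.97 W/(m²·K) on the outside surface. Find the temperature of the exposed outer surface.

T ≈ 28.3 °C

Per-layer cylindrical resistances, series-summed:
R_cast iron pipe wall = ln(27/18)/(2π×58.8×1) = 0.001097 K/W
R_extruded polystyrene = ln(67/27)/(2π×0.0264×1) = 5.479 K/W
R_outer film = 1/(h_o·2πr_oL) = 1/(5.97×2π×0.067×1) = 0.3979 K/W
R_total = 5.878 K/W
Q = ΔT/R_total = 25/5.878
Q = 4.25 W/m
T_interface = T_inner + Q·ΣR(inner→interface) = 5 + 4.25×5.48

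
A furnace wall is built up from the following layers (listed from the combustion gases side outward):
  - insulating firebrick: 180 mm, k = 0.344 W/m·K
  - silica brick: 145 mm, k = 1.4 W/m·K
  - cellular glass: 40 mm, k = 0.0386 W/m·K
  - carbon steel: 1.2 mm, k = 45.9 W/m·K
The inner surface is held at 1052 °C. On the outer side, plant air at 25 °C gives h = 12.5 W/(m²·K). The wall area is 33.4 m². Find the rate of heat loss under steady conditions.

Thermal resistances in series:
R_insulating firebrick = L/(kA) = 0.18/(0.344×33.4) = 0.01567 K/W
R_silica brick = L/(kA) = 0.145/(1.4×33.4) = 0.003101 K/W
R_cellular glass = L/(kA) = 0.04/(0.0386×33.4) = 0.03103 K/W
R_carbon steel = L/(kA) = 0.0012/(45.9×33.4) = 7.827×10^-7 K/W
R_outer film = 1/(h_o·A) = 1/(12.5×33.4) = 0.002395 K/W
R_total = 0.05219 K/W
Q = ΔT / R_total = 1027 / 0.05219

Q ≈ 19700 W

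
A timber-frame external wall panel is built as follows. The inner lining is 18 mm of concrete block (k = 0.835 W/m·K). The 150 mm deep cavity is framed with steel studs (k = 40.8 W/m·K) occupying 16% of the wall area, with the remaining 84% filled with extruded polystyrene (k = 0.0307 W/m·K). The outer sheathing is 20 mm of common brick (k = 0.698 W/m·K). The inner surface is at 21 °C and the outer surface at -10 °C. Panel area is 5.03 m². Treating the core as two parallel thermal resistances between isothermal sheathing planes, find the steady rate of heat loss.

Sheathing layers in series; stud and cavity paths in parallel between them.
R_inner = 0.018/(0.835×5.03) = 0.004286 K/W
R_stud  = 0.15/(40.8×0.16×5.03) = 0.004568 K/W
R_cav   = 0.15/(0.0307×0.84×5.03) = 1.156 K/W
1/R_core = 1/R_stud + 1/R_cav → R_core = 0.00455 K/W
R_outer = 0.02/(0.698×5.03) = 0.005696 K/W
R_total = 0.01453 K/W
Q = ΔT/R_total = 31/0.01453

Q ≈ 2130 W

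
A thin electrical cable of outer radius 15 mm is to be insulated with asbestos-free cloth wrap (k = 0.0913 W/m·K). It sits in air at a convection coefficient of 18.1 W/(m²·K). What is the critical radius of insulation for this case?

For a cylinder r_cr = k/h = 0.0913/18.1
r_cr = 5.04 mm; since the bare radius (15 mm) is above r_cr, any added insulation will reduce heat loss.

r_cr ≈ 5.04 mm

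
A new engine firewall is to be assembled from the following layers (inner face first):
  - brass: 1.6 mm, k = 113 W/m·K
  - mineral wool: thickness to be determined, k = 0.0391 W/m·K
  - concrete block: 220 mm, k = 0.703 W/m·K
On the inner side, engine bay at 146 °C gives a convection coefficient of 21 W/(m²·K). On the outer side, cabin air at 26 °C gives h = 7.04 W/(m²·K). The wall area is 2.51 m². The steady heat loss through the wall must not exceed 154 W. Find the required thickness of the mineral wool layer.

Model the wall as resistances in series:
R_inner film = 1/(h_i·A) = 1/(21×2.51) = 0.01897 K/W
R_brass = L/(kA) = 0.0016/(113×2.51) = 5.641×10^-6 K/W
R_concrete block = L/(kA) = 0.22/(0.703×2.51) = 0.1247 K/W
R_outer film = 1/(h_o·A) = 1/(7.04×2.51) = 0.05659 K/W
Sum of the known resistances R_other = 0.2002 K/W
Required total resistance R_tot = ΔT/Q_allow = 120/154 = 0.7792 K/W
R_mineral wool = R_tot − R_other = 0.579 K/W
L = R·k·A = 0.579×0.0391×2.51

L ≈ 56.8 mm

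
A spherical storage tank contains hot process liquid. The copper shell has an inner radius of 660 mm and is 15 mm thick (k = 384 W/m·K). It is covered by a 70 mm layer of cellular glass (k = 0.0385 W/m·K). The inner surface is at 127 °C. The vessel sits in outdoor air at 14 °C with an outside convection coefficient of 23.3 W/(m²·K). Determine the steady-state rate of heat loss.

Q ≈ 385 W

Each spherical layer contributes R = (1/r_i − 1/r_o)/(4πk):
R_copper shell = (1/0.66 − 1/0.675)/(4π×384) = 6.978×10^-6 K/W
R_cellular glass = (1/0.675 − 1/0.745)/(4π×0.0385) = 0.2877 K/W
R_outer film = 1/(h·4πr_o²) = 1/(23.3×4π×0.745²) = 0.006153 K/W
R_total = 0.2939 K/W
Q = ΔT/R_total = 113/0.2939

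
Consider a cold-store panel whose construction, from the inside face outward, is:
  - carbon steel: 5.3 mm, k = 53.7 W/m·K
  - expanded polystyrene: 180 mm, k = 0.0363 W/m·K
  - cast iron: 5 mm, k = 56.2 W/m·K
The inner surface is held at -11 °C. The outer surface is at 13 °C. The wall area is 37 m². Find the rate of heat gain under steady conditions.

Model the wall as resistances in series:
R_carbon steel = L/(kA) = 0.0053/(53.7×37) = 2.667×10^-6 K/W
R_expanded polystyrene = L/(kA) = 0.18/(0.0363×37) = 0.134 K/W
R_cast iron = L/(kA) = 0.005/(56.2×37) = 2.405×10^-6 K/W
R_total = 0.134 K/W
Q = ΔT / R_total = 24 / 0.134

Q ≈ 179 W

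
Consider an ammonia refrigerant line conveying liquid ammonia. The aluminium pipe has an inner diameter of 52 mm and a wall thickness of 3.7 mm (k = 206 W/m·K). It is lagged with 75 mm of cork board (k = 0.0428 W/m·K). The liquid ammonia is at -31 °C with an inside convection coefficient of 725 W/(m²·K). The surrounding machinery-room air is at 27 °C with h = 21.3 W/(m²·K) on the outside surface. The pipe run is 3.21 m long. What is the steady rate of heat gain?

Treating each annulus and film as a series resistance:
R_inner film = 1/(h_i·2πr₁L) = 1/(725×2π×0.026×3.21) = 0.00263 K/W
R_aluminium pipe wall = ln(29.7/26)/(2π×206×3.21) = 3.202×10^-5 K/W
R_cork board = ln(104.7/29.7)/(2π×0.0428×3.21) = 1.46 K/W
R_outer film = 1/(h_o·2πr_oL) = 1/(21.3×2π×0.1047×3.21) = 0.02223 K/W
R_total = 1.484 K/W
Q = ΔT/R_total = 58/1.484

Q ≈ 39.1 W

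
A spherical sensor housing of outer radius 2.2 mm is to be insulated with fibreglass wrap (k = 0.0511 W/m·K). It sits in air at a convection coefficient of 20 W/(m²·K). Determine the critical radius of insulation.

r_cr ≈ 5.11 mm

For a sphere r_cr = 2k/h = 2×0.0511/20
r_cr = 5.11 mm; since the bare radius (2.2 mm) is below r_cr, adding a thin layer of insulation will *increase* heat loss.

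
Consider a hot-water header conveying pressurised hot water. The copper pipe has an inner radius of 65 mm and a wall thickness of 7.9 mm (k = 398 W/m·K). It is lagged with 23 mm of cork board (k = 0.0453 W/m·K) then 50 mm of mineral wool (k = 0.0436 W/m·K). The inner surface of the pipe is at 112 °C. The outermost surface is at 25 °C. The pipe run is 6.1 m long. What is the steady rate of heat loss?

Q ≈ 213 W

Cylindrical conduction, so R = ln(r₂/r₁)/(2πkL) per layer, in series:
R_copper pipe wall = ln(72.9/65)/(2π×398×6.1) = 7.519×10^-6 K/W
R_cork board = ln(95.9/72.9)/(2π×0.0453×6.1) = 0.1579 K/W
R_mineral wool = ln(145.9/95.9)/(2π×0.0436×6.1) = 0.2511 K/W
R_total = 0.4091 K/W
Q = ΔT/R_total = 87/0.4091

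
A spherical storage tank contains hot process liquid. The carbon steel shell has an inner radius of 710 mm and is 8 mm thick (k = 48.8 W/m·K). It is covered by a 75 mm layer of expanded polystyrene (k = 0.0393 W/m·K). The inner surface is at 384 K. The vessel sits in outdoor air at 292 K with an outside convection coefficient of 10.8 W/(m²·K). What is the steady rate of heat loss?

Q ≈ 330 W

Radial (spherical) resistances in series:
R_carbon steel shell = (1/0.71 − 1/0.718)/(4π×48.8) = 2.559×10^-5 K/W
R_expanded polystyrene = (1/0.718 − 1/0.793)/(4π×0.0393) = 0.2667 K/W
R_outer film = 1/(h·4πr_o²) = 1/(10.8×4π×0.793²) = 0.01172 K/W
R_total = 0.2785 K/W
Q = ΔT/R_total = 92/0.2785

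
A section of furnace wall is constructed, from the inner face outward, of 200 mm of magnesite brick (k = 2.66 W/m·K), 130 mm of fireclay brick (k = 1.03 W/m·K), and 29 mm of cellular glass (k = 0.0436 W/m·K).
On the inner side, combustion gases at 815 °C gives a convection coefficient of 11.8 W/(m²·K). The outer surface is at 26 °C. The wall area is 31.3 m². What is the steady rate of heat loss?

Thermal resistances in series:
R_inner film = 1/(h_i·A) = 1/(11.8×31.3) = 0.002708 K/W
R_magnesite brick = L/(kA) = 0.2/(2.66×31.3) = 0.002402 K/W
R_fireclay brick = L/(kA) = 0.13/(1.03×31.3) = 0.004032 K/W
R_cellular glass = L/(kA) = 0.029/(0.0436×31.3) = 0.02125 K/W
R_total = 0.03039 K/W
Q = ΔT / R_total = 789 / 0.03039

Q ≈ 26000 W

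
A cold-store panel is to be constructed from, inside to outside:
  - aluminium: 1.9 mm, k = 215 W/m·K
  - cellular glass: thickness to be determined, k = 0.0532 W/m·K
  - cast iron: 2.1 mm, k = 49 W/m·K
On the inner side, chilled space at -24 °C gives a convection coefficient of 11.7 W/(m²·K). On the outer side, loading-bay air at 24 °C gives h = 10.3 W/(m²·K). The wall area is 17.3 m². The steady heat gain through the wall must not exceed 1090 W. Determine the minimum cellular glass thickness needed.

Thermal resistances in series:
R_inner film = 1/(h_i·A) = 1/(11.7×17.3) = 0.00494 K/W
R_aluminium = L/(kA) = 0.0019/(215×17.3) = 5.108×10^-7 K/W
R_cast iron = L/(kA) = 0.0021/(49×17.3) = 2.477×10^-6 K/W
R_outer film = 1/(h_o·A) = 1/(10.3×17.3) = 0.005612 K/W
Sum of the known resistances R_other = 0.01056 K/W
Required total resistance R_tot = ΔT/Q_allow = 48/1090 = 0.04404 K/W
R_cellular glass = R_tot − R_other = 0.03348 K/W
L = R·k·A = 0.03348×0.0532×17.3

L ≈ 30.8 mm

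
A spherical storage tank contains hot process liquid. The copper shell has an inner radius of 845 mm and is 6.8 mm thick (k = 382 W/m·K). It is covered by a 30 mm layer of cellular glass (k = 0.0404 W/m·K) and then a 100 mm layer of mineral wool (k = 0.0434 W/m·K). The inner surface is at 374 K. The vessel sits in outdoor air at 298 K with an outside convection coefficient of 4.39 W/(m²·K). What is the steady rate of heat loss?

Each spherical layer contributes R = (1/r_i − 1/r_o)/(4πk):
R_copper shell = (1/0.845 − 1/0.8518)/(4π×382) = 1.968×10^-6 K/W
R_cellular glass = (1/0.8518 − 1/0.8818)/(4π×0.0404) = 0.07867 K/W
R_mineral wool = (1/0.8818 − 1/0.9818)/(4π×0.0434) = 0.2118 K/W
R_outer film = 1/(h·4πr_o²) = 1/(4.39×4π×0.9818²) = 0.01881 K/W
R_total = 0.3093 K/W
Q = ΔT/R_total = 76/0.3093

Q ≈ 246 W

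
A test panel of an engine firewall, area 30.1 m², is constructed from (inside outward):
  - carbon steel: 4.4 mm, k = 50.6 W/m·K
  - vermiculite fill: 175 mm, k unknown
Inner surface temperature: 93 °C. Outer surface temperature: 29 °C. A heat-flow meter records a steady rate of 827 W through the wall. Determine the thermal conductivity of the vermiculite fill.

k ≈ 0.0751 W/(m·K)

Model the wall as resistances in series:
R_carbon steel = L/(kA) = 0.0044/(50.6×30.1) = 2.889×10^-6 K/W
Sum of known resistances R_other = 2.889×10^-6 K/W
Total R = ΔT/Q = 64/827 = 0.07739 K/W
R_vermiculite fill = R_total − R_other = 0.07739 K/W
k = L/(R·A) = 0.175/(0.07739×30.1)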